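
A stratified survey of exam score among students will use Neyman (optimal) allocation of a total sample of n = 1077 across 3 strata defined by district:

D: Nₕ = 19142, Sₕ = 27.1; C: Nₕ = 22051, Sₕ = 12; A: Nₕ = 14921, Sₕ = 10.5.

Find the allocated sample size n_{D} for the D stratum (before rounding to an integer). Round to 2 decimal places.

594.33

Neyman allocation: nₕ = n·NₕSₕ / Σⱼ NⱼSⱼ.
Σ NⱼSⱼ = 19142·27.1 + 22051·12 + 14921·10.5 = 940030.7.
n_{D} = 1077·19142·27.1 / 940030.7 = 594.33.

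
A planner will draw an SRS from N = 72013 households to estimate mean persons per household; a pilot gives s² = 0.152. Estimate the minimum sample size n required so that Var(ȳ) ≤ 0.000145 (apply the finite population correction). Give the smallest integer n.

Without fpc, n₀ = s²/D = 0.152/0.000145 = 1048.2759.
With fpc, (1 − n/N)·s²/n ≤ D requires n ≥ n₀/(1 + n₀/N) = 1048.2759/(1 + 1048.2759/72013) = 1033.2353.
Rounding up, n = 1034.

1034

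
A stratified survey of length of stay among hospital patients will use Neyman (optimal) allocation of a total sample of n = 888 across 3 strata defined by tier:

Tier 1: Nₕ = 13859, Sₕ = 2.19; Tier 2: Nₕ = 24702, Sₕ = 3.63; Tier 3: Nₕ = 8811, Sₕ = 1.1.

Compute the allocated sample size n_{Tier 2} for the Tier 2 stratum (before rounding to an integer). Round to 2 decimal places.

613.87

Neyman allocation: nₕ = n·NₕSₕ / Σⱼ NⱼSⱼ.
Σ NⱼSⱼ = 13859·2.19 + 24702·3.63 + 8811·1.1 = 129711.57.
n_{Tier 2} = 888·24702·3.63 / 129711.57 = 613.87.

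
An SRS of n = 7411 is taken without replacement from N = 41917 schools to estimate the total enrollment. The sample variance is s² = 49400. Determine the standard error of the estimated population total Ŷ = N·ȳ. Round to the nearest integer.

98190

Var(Ŷ) = N²·Var(ȳ) = N²·(1 − n/N)·s²/n.
f = 7411/41917 = 0.17680177; Var(ȳ) = 0.82319823·49400/7411 = 5.4872476.
Var(Ŷ) = 41917² · 5.4872476 = 9.6412855 × 10^9.
SE(Ŷ) = √(9.6412855 × 10^9) = 98190.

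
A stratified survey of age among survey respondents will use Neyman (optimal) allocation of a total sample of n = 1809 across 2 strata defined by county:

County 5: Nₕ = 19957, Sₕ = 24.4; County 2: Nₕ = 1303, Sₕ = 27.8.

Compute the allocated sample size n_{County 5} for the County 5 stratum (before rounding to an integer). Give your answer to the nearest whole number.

Neyman allocation: nₕ = n·NₕSₕ / Σⱼ NⱼSⱼ.
Σ NⱼSⱼ = 19957·24.4 + 1303·27.8 = 523174.2.
n_{County 5} = 1809·19957·24.4 / 523174.2 = 1684.

1684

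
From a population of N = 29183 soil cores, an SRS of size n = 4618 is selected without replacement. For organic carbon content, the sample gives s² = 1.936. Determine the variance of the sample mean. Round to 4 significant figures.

Under SRS without replacement, Var(ȳ) = (1 − f)·s²/n with f = n/N = 4618/29183 = 0.15824281.
Var(ȳ) = (1 − 0.15824281)·1.936/4618 = 0.84175719·4.192291 × 10^-4 = 3.5288911 × 10^-4.

3.529 × 10^-4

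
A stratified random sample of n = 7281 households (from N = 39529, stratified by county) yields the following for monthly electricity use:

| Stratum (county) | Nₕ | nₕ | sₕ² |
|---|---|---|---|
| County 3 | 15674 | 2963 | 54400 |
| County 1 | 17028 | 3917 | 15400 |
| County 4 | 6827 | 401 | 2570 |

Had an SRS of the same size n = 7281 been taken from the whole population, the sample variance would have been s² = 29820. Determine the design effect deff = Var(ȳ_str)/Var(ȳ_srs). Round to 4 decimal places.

0.9226

Var(ȳ_str) = Σ Wₕ²(1−fₕ)sₕ²/nₕ with Wₕ = Nₕ/39529:
  County 3: (15674/39529)²·(1−2963/15674)·54400/2963 = 2.3409663
  County 1: (17028/39529)²·(1−3917/17028)·15400/3917 = 0.56173949
  County 4: (6827/39529)²·(1−401/6827)·2570/401 = 0.17994
  → Var(ȳ_str) = 3.0826458.
Var(ȳ_srs) = (1 − 7281/39529)·29820/7281 = 3.3412084.
deff = 3.0826458 / 3.3412084 = 0.9226.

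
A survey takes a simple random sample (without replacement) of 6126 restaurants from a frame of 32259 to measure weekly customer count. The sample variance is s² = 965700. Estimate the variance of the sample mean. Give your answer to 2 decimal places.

Under SRS without replacement, Var(ȳ) = (1 − f)·s²/n with f = n/N = 6126/32259 = 0.18990049.
Var(ȳ) = (1 − 0.18990049)·965700/6126 = 0.81009951·157.63957 = 127.70374.

127.70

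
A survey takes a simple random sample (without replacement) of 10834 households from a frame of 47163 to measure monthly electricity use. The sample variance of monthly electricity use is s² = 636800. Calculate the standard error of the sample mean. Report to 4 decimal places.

Under SRS without replacement, Var(ȳ) = (1 − f)·s²/n with f = n/N = 10834/47163 = 0.22971397.
Var(ȳ) = (1 − 0.22971397)·636800/10834 = 0.77028603·58.777921 = 45.275812.
SE(ȳ) = √(45.275812) = 6.7287.

6.7287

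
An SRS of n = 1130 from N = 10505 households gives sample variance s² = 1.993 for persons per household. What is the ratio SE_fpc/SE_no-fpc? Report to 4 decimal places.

0.9447

f = n/N = 1130/10505 = 0.10756782.
SE_no-fpc = √(s²/n) = 0.041996629; SE_fpc = √((1−f)s²/n) = 0.039673639.
Ratio = √(1−f) = 0.94468628.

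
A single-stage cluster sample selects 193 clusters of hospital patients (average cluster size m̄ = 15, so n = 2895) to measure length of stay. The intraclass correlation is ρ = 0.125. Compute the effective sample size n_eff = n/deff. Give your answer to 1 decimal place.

1052.7

deff = 1 + (15 − 1)·0.125 = 1 + 1.75 = 2.75.
n_eff = 2895 / 2.75 = 1052.7.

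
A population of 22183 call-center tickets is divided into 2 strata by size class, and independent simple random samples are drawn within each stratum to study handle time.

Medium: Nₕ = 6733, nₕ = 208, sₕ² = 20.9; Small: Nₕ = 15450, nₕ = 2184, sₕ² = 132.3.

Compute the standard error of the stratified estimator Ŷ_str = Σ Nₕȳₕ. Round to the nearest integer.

4102

Var(Ŷ_str) = Σₕ Nₕ²(1 − fₕ)sₕ²/nₕ.
Medium: 6733²·(1 − 208/6733)·20.9/208 = 4.4144041 × 10^6.
Small: 15450²·(1 − 2184/15450)·132.3/2184 = 1.2415828 × 10^7.
Sum = 1.6830232 × 10^7.
SE = √(1.6830232 × 10^7) = 4102.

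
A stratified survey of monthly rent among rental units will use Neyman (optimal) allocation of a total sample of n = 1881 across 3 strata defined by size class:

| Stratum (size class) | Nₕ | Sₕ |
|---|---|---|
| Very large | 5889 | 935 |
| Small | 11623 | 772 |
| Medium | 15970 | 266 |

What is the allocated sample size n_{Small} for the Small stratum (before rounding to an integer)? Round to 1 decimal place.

901.3

Neyman allocation: nₕ = n·NₕSₕ / Σⱼ NⱼSⱼ.
Σ NⱼSⱼ = 5889·935 + 11623·772 + 15970·266 = 1.8727191 × 10^7.
n_{Small} = 1881·11623·772 / (1.8727191 × 10^7) = 901.3.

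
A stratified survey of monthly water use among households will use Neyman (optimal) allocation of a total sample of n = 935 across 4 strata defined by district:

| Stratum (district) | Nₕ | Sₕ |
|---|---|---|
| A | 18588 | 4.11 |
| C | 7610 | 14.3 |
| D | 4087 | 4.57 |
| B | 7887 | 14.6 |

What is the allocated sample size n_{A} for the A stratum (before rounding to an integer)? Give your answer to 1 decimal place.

223.9

Neyman allocation: nₕ = n·NₕSₕ / Σⱼ NⱼSⱼ.
Σ NⱼSⱼ = 18588·4.11 + 7610·14.3 + 4087·4.57 + 7887·14.6 = 319047.47.
n_{A} = 935·18588·4.11 / 319047.47 = 223.9.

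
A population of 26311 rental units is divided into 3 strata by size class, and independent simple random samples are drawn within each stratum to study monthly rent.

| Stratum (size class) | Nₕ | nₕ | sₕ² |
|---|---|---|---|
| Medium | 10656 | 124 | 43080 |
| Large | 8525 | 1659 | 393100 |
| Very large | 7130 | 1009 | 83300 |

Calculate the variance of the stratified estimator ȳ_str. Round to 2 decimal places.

Var(ȳ_str) = Σₕ Wₕ²(1 − fₕ)sₕ²/nₕ with Wₕ = Nₕ/N, N = 26311.
Medium: Wₕ = 0.40500171; term = 0.40500171²·(1 − 0.01163664)·43080/124 = 56.322816.
Large: Wₕ = 0.32400897; term = 0.32400897²·(1 − 0.19460411)·393100/1659 = 20.034575.
Very large: Wₕ = 0.27098932; term = 0.27098932²·(1 − 0.14151473)·83300/1009 = 5.2046441.
Sum = 81.562035.

81.56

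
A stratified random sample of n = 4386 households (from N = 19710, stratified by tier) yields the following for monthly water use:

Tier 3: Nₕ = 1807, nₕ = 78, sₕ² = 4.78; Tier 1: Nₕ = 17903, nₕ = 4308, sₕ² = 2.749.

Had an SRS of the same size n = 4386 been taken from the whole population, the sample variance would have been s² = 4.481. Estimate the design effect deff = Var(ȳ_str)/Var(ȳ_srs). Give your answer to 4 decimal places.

Var(ȳ_str) = Σ Wₕ²(1−fₕ)sₕ²/nₕ with Wₕ = Nₕ/19710:
  Tier 3: (1807/19710)²·(1−78/1807)·4.78/78 = 4.9284822 × 10^-4
  Tier 1: (17903/19710)²·(1−4308/17903)·2.749/4308 = 3.9978898 × 10^-4
  → Var(ȳ_str) = 8.926372 × 10^-4.
Var(ȳ_srs) = (1 − 4386/19710)·4.481/4386 = 7.943133 × 10^-4.
deff = (8.926372 × 10^-4) / (7.943133 × 10^-4) = 1.1238.

1.1238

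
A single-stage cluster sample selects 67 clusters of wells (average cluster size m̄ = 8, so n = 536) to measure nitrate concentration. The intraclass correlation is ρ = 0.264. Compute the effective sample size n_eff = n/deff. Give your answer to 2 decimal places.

188.20

deff = 1 + (8 − 1)·0.264 = 1 + 1.848 = 2.848.
n_eff = 536 / 2.848 = 188.20.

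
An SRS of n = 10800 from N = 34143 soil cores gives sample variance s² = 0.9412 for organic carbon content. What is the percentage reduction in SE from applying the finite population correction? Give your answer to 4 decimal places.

f = n/N = 10800/34143 = 0.31631667.
SE_no-fpc = √(s²/n) = 0.0093353172; SE_fpc = √((1−f)s²/n) = 0.0077189207.
Ratio = √(1−f) = 0.82685146. Reduction = 100·(1 − 0.82685146) = 17.3149%.

17.3149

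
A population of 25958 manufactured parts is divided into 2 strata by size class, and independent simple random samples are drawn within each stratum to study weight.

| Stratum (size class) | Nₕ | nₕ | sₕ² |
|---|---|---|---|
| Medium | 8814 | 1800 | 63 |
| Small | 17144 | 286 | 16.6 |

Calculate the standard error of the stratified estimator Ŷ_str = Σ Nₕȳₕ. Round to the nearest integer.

4352

Var(Ŷ_str) = Σₕ Nₕ²(1 − fₕ)sₕ²/nₕ.
Medium: 8814²·(1 − 1800/8814)·63/1800 = 2.1637489 × 10^6.
Small: 17144²·(1 − 286/17144)·16.6/286 = 1.6774912 × 10^7.
Sum = 1.8938661 × 10^7.
SE = √(1.8938661 × 10^7) = 4352.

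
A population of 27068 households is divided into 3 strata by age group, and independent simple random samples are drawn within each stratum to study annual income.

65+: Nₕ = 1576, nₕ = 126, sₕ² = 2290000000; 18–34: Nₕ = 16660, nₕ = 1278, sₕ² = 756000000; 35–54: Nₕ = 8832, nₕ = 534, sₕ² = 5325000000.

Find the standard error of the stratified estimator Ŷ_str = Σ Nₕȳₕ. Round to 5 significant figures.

Var(Ŷ_str) = Σₕ Nₕ²(1 − fₕ)sₕ²/nₕ.
65+: 1576²·(1 − 126/1576)·2290000000/126 = 4.1532603 × 10^13.
18–34: 16660²·(1 − 1278/16660)·756000000/1278 = 1.5159286 × 10^14.
35–54: 8832²·(1 − 534/8832)·5325000000/534 = 7.3082071 × 10^14.
Sum = 9.2394617 × 10^14.
SE = √(9.2394617 × 10^14) = 3.0396 × 10^7.

3.0396 × 10^7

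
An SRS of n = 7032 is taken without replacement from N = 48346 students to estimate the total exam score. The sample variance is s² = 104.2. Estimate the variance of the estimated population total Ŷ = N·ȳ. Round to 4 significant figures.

Var(Ŷ) = N²·Var(ȳ) = N²·(1 − n/N)·s²/n.
f = 7032/48346 = 0.14545154; Var(ȳ) = 0.85454846·104.2/7032 = 0.012662678.
Var(Ŷ) = 48346² · 0.012662678 = 2.959693 × 10^7.

2.960 × 10^7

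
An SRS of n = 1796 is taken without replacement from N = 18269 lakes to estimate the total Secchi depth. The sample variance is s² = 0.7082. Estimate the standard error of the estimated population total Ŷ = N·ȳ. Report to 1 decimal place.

Var(Ŷ) = N²·Var(ȳ) = N²·(1 − n/N)·s²/n.
f = 1796/18269 = 0.09830861; Var(ȳ) = 0.90169139·0.7082/1796 = 3.5555559 × 10^-4.
Var(Ŷ) = 18269² · (3.5555559 × 10^-4) = 118668.94.
SE(Ŷ) = √(118668.94) = 344.5.

344.5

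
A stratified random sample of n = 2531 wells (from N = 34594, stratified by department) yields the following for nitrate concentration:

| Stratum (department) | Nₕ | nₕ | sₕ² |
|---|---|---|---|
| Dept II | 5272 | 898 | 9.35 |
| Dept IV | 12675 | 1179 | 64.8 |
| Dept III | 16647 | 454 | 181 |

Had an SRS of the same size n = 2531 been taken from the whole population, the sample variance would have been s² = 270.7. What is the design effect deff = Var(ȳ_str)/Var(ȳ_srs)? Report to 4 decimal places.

0.9754

Var(ȳ_str) = Σ Wₕ²(1−fₕ)sₕ²/nₕ with Wₕ = Nₕ/34594:
  Dept II: (5272/34594)²·(1−898/5272)·9.35/898 = 2.0062631 × 10^-4
  Dept IV: (12675/34594)²·(1−1179/12675)·64.8/1179 = 0.0066919758
  Dept III: (16647/34594)²·(1−454/16647)·181/454 = 0.089801679
  → Var(ȳ_str) = 0.096694281.
Var(ȳ_srs) = (1 − 2531/34594)·270.7/2531 = 0.099128717.
deff = 0.096694281 / 0.099128717 = 0.9754.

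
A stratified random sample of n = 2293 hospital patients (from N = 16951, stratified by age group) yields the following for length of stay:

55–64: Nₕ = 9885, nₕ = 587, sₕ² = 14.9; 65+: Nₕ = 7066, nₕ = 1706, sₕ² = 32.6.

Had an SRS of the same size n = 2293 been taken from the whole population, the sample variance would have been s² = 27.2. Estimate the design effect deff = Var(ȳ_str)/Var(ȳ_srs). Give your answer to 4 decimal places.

1.0371

Var(ȳ_str) = Σ Wₕ²(1−fₕ)sₕ²/nₕ with Wₕ = Nₕ/16951:
  55–64: (9885/16951)²·(1−587/9885)·14.9/587 = 0.0081193962
  65+: (7066/16951)²·(1−1706/7066)·32.6/1706 = 0.0025187575
  → Var(ȳ_str) = 0.010638154.
Var(ȳ_srs) = (1 − 2293/16951)·27.2/2293 = 0.010257564.
deff = 0.010638154 / 0.010257564 = 1.0371.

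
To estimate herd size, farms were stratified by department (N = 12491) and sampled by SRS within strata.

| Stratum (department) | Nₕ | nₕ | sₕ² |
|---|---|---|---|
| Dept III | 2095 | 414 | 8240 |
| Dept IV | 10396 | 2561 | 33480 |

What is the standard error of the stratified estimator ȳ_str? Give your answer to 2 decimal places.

2.70

Var(ȳ_str) = Σₕ Wₕ²(1 − fₕ)sₕ²/nₕ with Wₕ = Nₕ/N, N = 12491.
Dept III: Wₕ = 0.16772076; term = 0.16772076²·(1 − 0.19761337)·8240/414 = 0.44924597.
Dept IV: Wₕ = 0.83227924; term = 0.83227924²·(1 − 0.24634475)·33480/2561 = 6.8247497.
Sum = 7.2739957.
SE = √(7.2739957) = 2.70.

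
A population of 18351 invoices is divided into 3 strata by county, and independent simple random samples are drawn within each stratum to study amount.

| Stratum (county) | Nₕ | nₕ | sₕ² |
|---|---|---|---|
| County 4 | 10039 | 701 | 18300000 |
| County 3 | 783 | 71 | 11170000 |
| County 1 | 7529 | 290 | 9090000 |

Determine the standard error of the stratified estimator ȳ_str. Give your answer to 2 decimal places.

Var(ȳ_str) = Σₕ Wₕ²(1 − fₕ)sₕ²/nₕ with Wₕ = Nₕ/N, N = 18351.
County 4: Wₕ = 0.54705466; term = 0.54705466²·(1 − 0.06982767)·18300000/701 = 7267.0463.
County 3: Wₕ = 0.04266797; term = 0.04266797²·(1 − 0.09067688)·11170000/71 = 260.44565.
County 1: Wₕ = 0.41027737; term = 0.41027737²·(1 − 0.03851773)·9090000/290 = 5072.9699.
Sum = 12600.462.
SE = √(12600.462) = 112.25.

112.25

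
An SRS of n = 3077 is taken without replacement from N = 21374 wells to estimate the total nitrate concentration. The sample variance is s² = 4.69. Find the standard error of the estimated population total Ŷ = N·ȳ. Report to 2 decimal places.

772.07

Var(Ŷ) = N²·Var(ȳ) = N²·(1 − n/N)·s²/n.
f = 3077/21374 = 0.14395995; Var(ȳ) = 0.85604005·4.69/3077 = 0.0013047864.
Var(Ŷ) = 21374² · 0.0013047864 = 596088.9.
SE(Ŷ) = √(596088.9) = 772.07.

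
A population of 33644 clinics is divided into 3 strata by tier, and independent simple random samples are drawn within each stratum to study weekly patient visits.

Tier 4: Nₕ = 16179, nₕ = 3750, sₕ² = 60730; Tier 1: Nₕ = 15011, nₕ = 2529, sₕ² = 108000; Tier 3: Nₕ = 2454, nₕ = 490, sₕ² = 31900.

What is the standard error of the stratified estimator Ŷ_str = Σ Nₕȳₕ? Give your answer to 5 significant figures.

107570

Var(Ŷ_str) = Σₕ Nₕ²(1 − fₕ)sₕ²/nₕ.
Tier 4: 16179²·(1 − 3750/16179)·60730/3750 = 3.2565659 × 10^9.
Tier 1: 15011²·(1 − 2529/15011)·108000/2529 = 8.0014506 × 10^9.
Tier 3: 2454²·(1 − 490/2454)·31900/490 = 3.1376944 × 10^8.
Sum = 1.1571786 × 10^10.
SE = √(1.1571786 × 10^10) = 107570.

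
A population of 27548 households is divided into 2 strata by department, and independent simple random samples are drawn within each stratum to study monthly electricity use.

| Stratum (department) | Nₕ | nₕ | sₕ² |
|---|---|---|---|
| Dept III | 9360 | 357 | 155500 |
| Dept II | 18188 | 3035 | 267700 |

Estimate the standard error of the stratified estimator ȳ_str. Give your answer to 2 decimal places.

8.97

Var(ȳ_str) = Σₕ Wₕ²(1 − fₕ)sₕ²/nₕ with Wₕ = Nₕ/N, N = 27548.
Dept III: Wₕ = 0.33977058; term = 0.33977058²·(1 − 0.03814103)·155500/357 = 48.366552.
Dept II: Wₕ = 0.66022942; term = 0.66022942²·(1 − 0.16686826)·267700/3035 = 32.032667.
Sum = 80.399219.
SE = √(80.399219) = 8.97.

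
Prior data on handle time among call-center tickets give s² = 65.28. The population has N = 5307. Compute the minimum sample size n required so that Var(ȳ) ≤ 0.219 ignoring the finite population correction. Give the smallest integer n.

Without fpc, n₀ = s²/D = 65.28/0.219 = 298.0822.
Rounding up, n = 299.

299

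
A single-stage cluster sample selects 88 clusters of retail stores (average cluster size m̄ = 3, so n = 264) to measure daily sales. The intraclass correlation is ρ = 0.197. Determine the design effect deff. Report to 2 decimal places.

1.39

deff = 1 + (3 − 1)·0.197 = 1 + 0.394 = 1.394.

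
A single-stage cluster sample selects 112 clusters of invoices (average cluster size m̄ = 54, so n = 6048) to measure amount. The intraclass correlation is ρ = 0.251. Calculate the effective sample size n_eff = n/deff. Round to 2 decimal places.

deff = 1 + (54 − 1)·0.251 = 1 + 13.303 = 14.303.
n_eff = 6048 / 14.303 = 422.85.

422.85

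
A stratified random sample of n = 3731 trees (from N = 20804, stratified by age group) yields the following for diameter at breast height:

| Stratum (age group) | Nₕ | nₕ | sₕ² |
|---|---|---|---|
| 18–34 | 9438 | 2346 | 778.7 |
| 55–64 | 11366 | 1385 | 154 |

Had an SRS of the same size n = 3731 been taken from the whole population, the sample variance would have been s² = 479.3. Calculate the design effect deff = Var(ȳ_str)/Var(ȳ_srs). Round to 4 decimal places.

0.7634

Var(ȳ_str) = Σ Wₕ²(1−fₕ)sₕ²/nₕ with Wₕ = Nₕ/20804:
  18–34: (9438/20804)²·(1−2346/9438)·778.7/2346 = 0.051333063
  55–64: (11366/20804)²·(1−1385/11366)·154/1385 = 0.029144658
  → Var(ȳ_str) = 0.080477721.
Var(ȳ_srs) = (1 − 3731/20804)·479.3/3731 = 0.10542538.
deff = 0.080477721 / 0.10542538 = 0.7634.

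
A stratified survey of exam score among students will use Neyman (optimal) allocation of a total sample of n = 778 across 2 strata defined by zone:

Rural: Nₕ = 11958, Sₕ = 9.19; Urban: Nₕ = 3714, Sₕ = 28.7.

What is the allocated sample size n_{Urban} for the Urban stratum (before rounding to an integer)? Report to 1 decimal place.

383.1

Neyman allocation: nₕ = n·NₕSₕ / Σⱼ NⱼSⱼ.
Σ NⱼSⱼ = 11958·9.19 + 3714·28.7 = 216485.82.
n_{Urban} = 778·3714·28.7 / 216485.82 = 383.1.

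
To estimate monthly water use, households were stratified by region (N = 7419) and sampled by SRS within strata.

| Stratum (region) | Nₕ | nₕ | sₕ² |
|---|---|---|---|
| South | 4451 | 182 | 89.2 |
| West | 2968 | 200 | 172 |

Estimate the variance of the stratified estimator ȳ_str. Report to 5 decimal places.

Var(ȳ_str) = Σₕ Wₕ²(1 − fₕ)sₕ²/nₕ with Wₕ = Nₕ/N, N = 7419.
South: Wₕ = 0.59994608; term = 0.59994608²·(1 − 0.04088969)·89.2/182 = 0.16919459.
West: Wₕ = 0.40005392; term = 0.40005392²·(1 − 0.06738544)·172/200 = 0.12836236.
Sum = 0.29755695.

0.29756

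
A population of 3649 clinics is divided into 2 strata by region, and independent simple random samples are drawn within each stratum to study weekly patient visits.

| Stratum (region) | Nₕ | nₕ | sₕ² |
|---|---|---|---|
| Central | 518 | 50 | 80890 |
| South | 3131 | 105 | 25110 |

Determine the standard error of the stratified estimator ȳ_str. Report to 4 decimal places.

Var(ȳ_str) = Σₕ Wₕ²(1 − fₕ)sₕ²/nₕ with Wₕ = Nₕ/N, N = 3649.
Central: Wₕ = 0.14195670; term = 0.14195670²·(1 − 0.09652510)·80890/50 = 29.454572.
South: Wₕ = 0.85804330; term = 0.85804330²·(1 − 0.03353561)·25110/105 = 170.16165.
Sum = 199.61622.
SE = √(199.61622) = 14.1286.

14.1286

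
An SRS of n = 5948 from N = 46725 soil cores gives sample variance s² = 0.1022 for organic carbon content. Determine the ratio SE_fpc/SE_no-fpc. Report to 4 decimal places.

f = n/N = 5948/46725 = 0.12729802.
SE_no-fpc = √(s²/n) = 0.0041451473; SE_fpc = √((1−f)s²/n) = 0.0038723352.
Ratio = √(1−f) = 0.93418520.

0.9342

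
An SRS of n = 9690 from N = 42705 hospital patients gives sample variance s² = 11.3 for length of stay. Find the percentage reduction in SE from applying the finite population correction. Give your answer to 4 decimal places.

12.0742

f = n/N = 9690/42705 = 0.22690551.
SE_no-fpc = √(s²/n) = 0.034148948; SE_fpc = √((1−f)s²/n) = 0.030025733.
Ratio = √(1−f) = 0.87925792. Reduction = 100·(1 − 0.87925792) = 12.0742%.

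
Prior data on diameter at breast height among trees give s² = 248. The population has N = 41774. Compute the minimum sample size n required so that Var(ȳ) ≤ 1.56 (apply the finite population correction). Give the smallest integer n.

159

Without fpc, n₀ = s²/D = 248/1.56 = 158.9744.
With fpc, (1 − n/N)·s²/n ≤ D requires n ≥ n₀/(1 + n₀/N) = 158.9744/(1 + 158.9744/41774) = 158.3717.
Rounding up, n = 159.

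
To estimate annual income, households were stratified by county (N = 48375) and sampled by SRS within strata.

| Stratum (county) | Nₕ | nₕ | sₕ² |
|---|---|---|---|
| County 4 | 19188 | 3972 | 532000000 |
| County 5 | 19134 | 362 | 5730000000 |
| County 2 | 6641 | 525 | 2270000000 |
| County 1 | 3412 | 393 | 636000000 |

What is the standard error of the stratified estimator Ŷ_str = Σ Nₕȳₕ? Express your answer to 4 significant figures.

7.692 × 10^7

Var(Ŷ_str) = Σₕ Nₕ²(1 − fₕ)sₕ²/nₕ.
County 4: 19188²·(1 − 3972/19188)·532000000/3972 = 3.9105028 × 10^13.
County 5: 19134²·(1 − 362/19134)·5730000000/362 = 5.6854176 × 10^15.
County 2: 6641²·(1 − 525/6641)·2270000000/525 = 1.7561739 × 10^14.
County 1: 3412²·(1 − 393/3412)·636000000/393 = 1.6670042 × 10^13.
Sum = 5.9168101 × 10^15.
SE = √(5.9168101 × 10^15) = 7.692 × 10^7.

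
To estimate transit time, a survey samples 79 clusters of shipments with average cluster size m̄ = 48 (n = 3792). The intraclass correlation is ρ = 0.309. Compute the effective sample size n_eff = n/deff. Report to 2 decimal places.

deff = 1 + (48 − 1)·0.309 = 1 + 14.523 = 15.523.
n_eff = 3792 / 15.523 = 244.28.

244.28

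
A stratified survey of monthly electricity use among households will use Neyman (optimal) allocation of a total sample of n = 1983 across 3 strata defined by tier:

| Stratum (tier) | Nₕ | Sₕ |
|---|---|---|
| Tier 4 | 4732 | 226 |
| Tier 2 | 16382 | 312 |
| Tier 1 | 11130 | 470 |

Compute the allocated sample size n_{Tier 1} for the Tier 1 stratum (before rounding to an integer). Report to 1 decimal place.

909.0

Neyman allocation: nₕ = n·NₕSₕ / Σⱼ NⱼSⱼ.
Σ NⱼSⱼ = 4732·226 + 16382·312 + 11130·470 = 1.1411716 × 10^7.
n_{Tier 1} = 1983·11130·470 / (1.1411716 × 10^7) = 909.0.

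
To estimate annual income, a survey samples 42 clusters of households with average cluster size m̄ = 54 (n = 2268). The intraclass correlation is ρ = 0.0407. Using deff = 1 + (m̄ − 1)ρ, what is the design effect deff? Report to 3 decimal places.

3.157

deff = 1 + (54 − 1)·0.0407 = 1 + 2.1571 = 3.1571.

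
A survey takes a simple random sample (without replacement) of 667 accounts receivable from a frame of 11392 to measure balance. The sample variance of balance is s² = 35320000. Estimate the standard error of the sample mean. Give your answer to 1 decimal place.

223.3

Under SRS without replacement, Var(ȳ) = (1 − f)·s²/n with f = n/N = 667/11392 = 0.05854986.
Var(ȳ) = (1 − 0.05854986)·35320000/667 = 0.94145014·52953.523 = 49853.102.
SE(ȳ) = √(49853.102) = 223.3.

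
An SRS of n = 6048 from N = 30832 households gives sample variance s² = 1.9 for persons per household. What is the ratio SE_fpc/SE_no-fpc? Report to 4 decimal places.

f = n/N = 6048/30832 = 0.19615983.
SE_no-fpc = √(s²/n) = 0.017724374; SE_fpc = √((1−f)s²/n) = 0.015891166.
Ratio = √(1−f) = 0.89657134.

0.8966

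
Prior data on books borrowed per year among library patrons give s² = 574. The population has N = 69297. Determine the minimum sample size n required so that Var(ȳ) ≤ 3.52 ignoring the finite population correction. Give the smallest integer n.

Without fpc, n₀ = s²/D = 574/3.52 = 163.0682.
Rounding up, n = 164.

164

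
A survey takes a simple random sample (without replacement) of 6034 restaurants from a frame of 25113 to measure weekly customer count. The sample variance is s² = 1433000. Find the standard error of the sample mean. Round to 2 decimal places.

Under SRS without replacement, Var(ȳ) = (1 − f)·s²/n with f = n/N = 6034/25113 = 0.24027396.
Var(ȳ) = (1 − 0.24027396)·1433000/6034 = 0.75972604·237.48757 = 180.42549.
SE(ȳ) = √(180.42549) = 13.43.

13.43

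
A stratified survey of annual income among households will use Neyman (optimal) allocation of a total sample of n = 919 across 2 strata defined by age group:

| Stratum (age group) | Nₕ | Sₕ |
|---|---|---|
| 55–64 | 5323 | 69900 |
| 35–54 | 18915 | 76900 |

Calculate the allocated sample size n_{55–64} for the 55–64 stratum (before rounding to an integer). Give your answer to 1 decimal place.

Neyman allocation: nₕ = n·NₕSₕ / Σⱼ NⱼSⱼ.
Σ NⱼSⱼ = 5323·69900 + 18915·76900 = 1.8266412 × 10^9.
n_{55–64} = 919·5323·69900 / (1.8266412 × 10^9) = 187.2.

187.2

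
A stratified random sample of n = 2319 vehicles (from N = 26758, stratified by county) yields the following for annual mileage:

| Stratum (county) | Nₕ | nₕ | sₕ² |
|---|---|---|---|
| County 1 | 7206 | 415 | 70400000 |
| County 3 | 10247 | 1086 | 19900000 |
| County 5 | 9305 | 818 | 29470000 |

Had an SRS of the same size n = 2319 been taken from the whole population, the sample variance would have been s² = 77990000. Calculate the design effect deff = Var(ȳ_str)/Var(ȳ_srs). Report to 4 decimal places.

0.5850

Var(ȳ_str) = Σ Wₕ²(1−fₕ)sₕ²/nₕ with Wₕ = Nₕ/26758:
  County 1: (7206/26758)²·(1−415/7206)·70400000/415 = 11594.319
  County 3: (10247/26758)²·(1−1086/10247)·19900000/1086 = 2402.4567
  County 5: (9305/26758)²·(1−818/9305)·29470000/818 = 3973.6546
  → Var(ȳ_str) = 17970.43.
Var(ȳ_srs) = (1 − 2319/26758)·77990000/2319 = 30716.233.
deff = 17970.43 / 30716.233 = 0.5850.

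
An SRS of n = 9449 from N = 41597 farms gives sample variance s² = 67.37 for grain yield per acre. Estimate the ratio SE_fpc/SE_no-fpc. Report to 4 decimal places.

f = n/N = 9449/41597 = 0.22715580.
SE_no-fpc = √(s²/n) = 0.084438469; SE_fpc = √((1−f)s²/n) = 0.074231173.
Ratio = √(1−f) = 0.87911558.

0.8791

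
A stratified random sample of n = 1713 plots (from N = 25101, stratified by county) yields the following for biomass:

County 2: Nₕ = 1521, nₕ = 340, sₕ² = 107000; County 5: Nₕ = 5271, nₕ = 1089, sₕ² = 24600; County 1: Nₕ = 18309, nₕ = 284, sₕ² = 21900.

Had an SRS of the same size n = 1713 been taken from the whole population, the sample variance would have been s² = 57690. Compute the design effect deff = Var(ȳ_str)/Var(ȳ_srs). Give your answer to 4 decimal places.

1.3410

Var(ȳ_str) = Σ Wₕ²(1−fₕ)sₕ²/nₕ with Wₕ = Nₕ/25101:
  County 2: (1521/25101)²·(1−340/1521)·107000/340 = 0.89722615
  County 5: (5271/25101)²·(1−1089/5271)·24600/1089 = 0.79031864
  County 1: (18309/25101)²·(1−284/18309)·21900/284 = 40.390909
  → Var(ȳ_str) = 42.078454.
Var(ȳ_srs) = (1 − 1713/25101)·57690/1713 = 31.379444.
deff = 42.078454 / 31.379444 = 1.3410.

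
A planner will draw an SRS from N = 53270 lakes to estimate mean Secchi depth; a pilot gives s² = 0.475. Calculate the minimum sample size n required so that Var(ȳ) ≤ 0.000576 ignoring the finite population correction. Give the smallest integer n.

825

Without fpc, n₀ = s²/D = 0.475/0.000576 = 824.6528.
Rounding up, n = 825.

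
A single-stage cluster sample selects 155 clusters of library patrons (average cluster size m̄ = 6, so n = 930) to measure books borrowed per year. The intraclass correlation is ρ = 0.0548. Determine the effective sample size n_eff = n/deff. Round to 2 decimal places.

729.98

deff = 1 + (6 − 1)·0.0548 = 1 + 0.274 = 1.274.
n_eff = 930 / 1.274 = 729.98.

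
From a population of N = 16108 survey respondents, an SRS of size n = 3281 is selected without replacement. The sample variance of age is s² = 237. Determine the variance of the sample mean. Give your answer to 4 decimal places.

0.0575

Under SRS without replacement, Var(ȳ) = (1 − f)·s²/n with f = n/N = 3281/16108 = 0.20368761.
Var(ȳ) = (1 − 0.20368761)·237/3281 = 0.79631239·0.072234075 = 0.057520889.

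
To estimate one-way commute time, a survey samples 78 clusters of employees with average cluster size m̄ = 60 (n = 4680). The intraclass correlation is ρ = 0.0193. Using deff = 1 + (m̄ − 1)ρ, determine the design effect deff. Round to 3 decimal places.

2.139

deff = 1 + (60 − 1)·0.0193 = 1 + 1.1387 = 2.1387.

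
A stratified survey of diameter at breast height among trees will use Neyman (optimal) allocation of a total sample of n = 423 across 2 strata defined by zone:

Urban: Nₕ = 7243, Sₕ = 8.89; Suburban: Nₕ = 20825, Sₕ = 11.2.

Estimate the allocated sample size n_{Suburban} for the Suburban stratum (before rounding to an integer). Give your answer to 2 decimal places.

Neyman allocation: nₕ = n·NₕSₕ / Σⱼ NⱼSⱼ.
Σ NⱼSⱼ = 7243·8.89 + 20825·11.2 = 297630.27.
n_{Suburban} = 423·20825·11.2 / 297630.27 = 331.49.

331.49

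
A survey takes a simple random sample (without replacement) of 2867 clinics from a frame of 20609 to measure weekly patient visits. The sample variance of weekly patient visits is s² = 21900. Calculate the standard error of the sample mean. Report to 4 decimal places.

2.5644

Under SRS without replacement, Var(ȳ) = (1 − f)·s²/n with f = n/N = 2867/20609 = 0.13911398.
Var(ȳ) = (1 − 0.13911398)·21900/2867 = 0.86088602·7.6386467 = 6.5760041.
SE(ȳ) = √(6.5760041) = 2.5644.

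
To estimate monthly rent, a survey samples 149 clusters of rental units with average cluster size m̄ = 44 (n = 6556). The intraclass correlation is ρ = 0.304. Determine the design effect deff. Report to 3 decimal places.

deff = 1 + (44 − 1)·0.304 = 1 + 13.072 = 14.072.

14.072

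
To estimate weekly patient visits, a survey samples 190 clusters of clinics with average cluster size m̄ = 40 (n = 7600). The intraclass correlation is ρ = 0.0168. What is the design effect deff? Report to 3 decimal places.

1.655

deff = 1 + (40 − 1)·0.0168 = 1 + 0.6552 = 1.6552.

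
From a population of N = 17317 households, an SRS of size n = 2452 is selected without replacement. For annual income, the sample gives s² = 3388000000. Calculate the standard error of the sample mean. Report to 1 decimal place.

Under SRS without replacement, Var(ȳ) = (1 − f)·s²/n with f = n/N = 2452/17317 = 0.14159496.
Var(ȳ) = (1 − 0.14159496)·3388000000/2452 = 0.85840504·1.3817292 × 10^6 = 1.1860833 × 10^6.
SE(ȳ) = √(1.1860833 × 10^6) = 1089.1.

1089.1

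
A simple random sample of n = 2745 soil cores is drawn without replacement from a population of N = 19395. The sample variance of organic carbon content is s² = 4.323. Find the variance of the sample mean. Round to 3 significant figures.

Under SRS without replacement, Var(ȳ) = (1 − f)·s²/n with f = n/N = 2745/19395 = 0.14153132.
Var(ȳ) = (1 − 0.14153132)·4.323/2745 = 0.85846868·0.0015748634 = 0.0013519709.

0.00135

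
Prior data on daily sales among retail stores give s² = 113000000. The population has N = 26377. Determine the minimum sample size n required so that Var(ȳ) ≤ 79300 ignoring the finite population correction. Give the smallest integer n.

Without fpc, n₀ = s²/D = 113000000/79300 = 1424.9685.
Rounding up, n = 1425.

1425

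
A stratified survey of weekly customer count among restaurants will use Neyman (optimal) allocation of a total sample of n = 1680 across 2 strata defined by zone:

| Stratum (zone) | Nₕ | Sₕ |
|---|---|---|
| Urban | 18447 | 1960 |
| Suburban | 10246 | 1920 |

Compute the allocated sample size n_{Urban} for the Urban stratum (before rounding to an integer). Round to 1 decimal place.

Neyman allocation: nₕ = n·NₕSₕ / Σⱼ NⱼSⱼ.
Σ NⱼSⱼ = 18447·1960 + 10246·1920 = 5.582844 × 10^7.
n_{Urban} = 1680·18447·1960 / (5.582844 × 10^7) = 1088.0.

1088.0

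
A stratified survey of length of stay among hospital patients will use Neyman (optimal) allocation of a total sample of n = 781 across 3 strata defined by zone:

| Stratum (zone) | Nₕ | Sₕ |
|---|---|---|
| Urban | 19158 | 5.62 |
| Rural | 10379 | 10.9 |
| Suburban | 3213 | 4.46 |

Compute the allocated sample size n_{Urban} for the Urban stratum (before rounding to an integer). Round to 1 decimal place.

Neyman allocation: nₕ = n·NₕSₕ / Σⱼ NⱼSⱼ.
Σ NⱼSⱼ = 19158·5.62 + 10379·10.9 + 3213·4.46 = 235129.04.
n_{Urban} = 781·19158·5.62 / 235129.04 = 357.6.

357.6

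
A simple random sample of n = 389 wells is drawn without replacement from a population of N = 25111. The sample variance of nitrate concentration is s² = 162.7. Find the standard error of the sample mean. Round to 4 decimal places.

Under SRS without replacement, Var(ȳ) = (1 − f)·s²/n with f = n/N = 389/25111 = 0.01549122.
Var(ȳ) = (1 − 0.01549122)·162.7/389 = 0.98450878·0.41825193 = 0.4117727.
SE(ȳ) = √(0.4117727) = 0.6417.

0.6417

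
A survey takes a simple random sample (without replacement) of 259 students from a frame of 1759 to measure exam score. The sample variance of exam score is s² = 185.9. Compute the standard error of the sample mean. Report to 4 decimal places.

Under SRS without replacement, Var(ȳ) = (1 − f)·s²/n with f = n/N = 259/1759 = 0.14724275.
Var(ȳ) = (1 − 0.14724275)·185.9/259 = 0.85275725·0.71776062 = 0.61207557.
SE(ȳ) = √(0.61207557) = 0.7824.

0.7824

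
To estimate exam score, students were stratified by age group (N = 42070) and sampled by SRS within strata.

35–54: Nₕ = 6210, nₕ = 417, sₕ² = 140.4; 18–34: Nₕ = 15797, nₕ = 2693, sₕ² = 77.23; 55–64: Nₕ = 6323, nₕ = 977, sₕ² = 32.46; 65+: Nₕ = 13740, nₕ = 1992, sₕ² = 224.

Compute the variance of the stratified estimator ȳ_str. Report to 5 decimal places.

Var(ȳ_str) = Σₕ Wₕ²(1 − fₕ)sₕ²/nₕ with Wₕ = Nₕ/N, N = 42070.
35–54: Wₕ = 0.14761112; term = 0.14761112²·(1 − 0.06714976)·140.4/417 = 0.0068435455.
18–34: Wₕ = 0.37549323; term = 0.37549323²·(1 − 0.17047541)·77.23/2693 = 0.0033541552.
55–64: Wₕ = 0.15029712; term = 0.15029712²·(1 − 0.15451526)·32.46/977 = 6.3454301 × 10^-4.
65+: Wₕ = 0.32659853; term = 0.32659853²·(1 − 0.14497817)·224/1992 = 0.010255677.
Sum = 0.021087921.

0.02109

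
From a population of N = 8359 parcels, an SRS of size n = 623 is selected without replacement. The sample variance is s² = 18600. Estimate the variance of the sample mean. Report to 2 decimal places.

Under SRS without replacement, Var(ȳ) = (1 − f)·s²/n with f = n/N = 623/8359 = 0.07453045.
Var(ȳ) = (1 − 0.07453045)·18600/623 = 0.92546955·29.855538 = 27.630391.

27.63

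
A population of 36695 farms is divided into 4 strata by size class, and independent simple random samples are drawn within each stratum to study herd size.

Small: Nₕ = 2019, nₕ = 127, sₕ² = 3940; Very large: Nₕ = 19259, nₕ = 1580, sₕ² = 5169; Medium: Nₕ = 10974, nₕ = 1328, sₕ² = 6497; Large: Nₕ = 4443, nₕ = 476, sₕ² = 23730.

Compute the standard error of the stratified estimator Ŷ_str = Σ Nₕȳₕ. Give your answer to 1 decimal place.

Var(Ŷ_str) = Σₕ Nₕ²(1 − fₕ)sₕ²/nₕ.
Small: 2019²·(1 − 127/2019)·3940/127 = 1.1850862 × 10^8.
Very large: 19259²·(1 − 1580/19259)·5169/1580 = 1.1138863 × 10^9.
Medium: 10974²·(1 − 1328/10974)·6497/1328 = 5.1787746 × 10^8.
Large: 4443²·(1 − 476/4443)·23730/476 = 8.7867708 × 10^8.
Sum = 2.6289495 × 10^9.
SE = √(2.6289495 × 10^9) = 51273.3.

51273.3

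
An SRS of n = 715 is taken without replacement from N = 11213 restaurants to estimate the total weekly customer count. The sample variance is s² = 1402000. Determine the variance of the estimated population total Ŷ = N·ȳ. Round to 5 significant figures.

Var(Ŷ) = N²·Var(ȳ) = N²·(1 − n/N)·s²/n.
f = 715/11213 = 0.06376527; Var(ȳ) = 0.93623473·1402000/715 = 1835.8057.
Var(Ŷ) = 11213² · 1835.8057 = 2.3081836 × 10^11.

2.3082 × 10^11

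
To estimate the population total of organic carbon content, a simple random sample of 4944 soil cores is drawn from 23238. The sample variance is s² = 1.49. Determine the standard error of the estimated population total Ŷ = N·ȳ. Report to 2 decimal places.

Var(Ŷ) = N²·Var(ȳ) = N²·(1 − n/N)·s²/n.
f = 4944/23238 = 0.21275497; Var(ȳ) = 0.78724503·1.49/4944 = 2.3725629 × 10^-4.
Var(Ŷ) = 23238² · (2.3725629 × 10^-4) = 128119.5.
SE(Ŷ) = √(128119.5) = 357.94.

357.94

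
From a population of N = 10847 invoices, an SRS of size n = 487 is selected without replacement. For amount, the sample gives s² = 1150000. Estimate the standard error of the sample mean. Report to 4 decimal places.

Under SRS without replacement, Var(ȳ) = (1 − f)·s²/n with f = n/N = 487/10847 = 0.04489721.
Var(ȳ) = (1 − 0.04489721)·1150000/487 = 0.95510279·2361.3963 = 2255.3762.
SE(ȳ) = √(2255.3762) = 47.4908.

47.4908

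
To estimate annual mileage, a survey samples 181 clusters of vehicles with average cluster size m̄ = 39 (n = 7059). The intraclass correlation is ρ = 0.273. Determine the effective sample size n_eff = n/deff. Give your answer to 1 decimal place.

620.6

deff = 1 + (39 − 1)·0.273 = 1 + 10.374 = 11.374.
n_eff = 7059 / 11.374 = 620.6.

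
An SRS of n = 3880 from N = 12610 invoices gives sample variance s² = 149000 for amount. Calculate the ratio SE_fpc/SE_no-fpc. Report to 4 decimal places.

0.8321

f = n/N = 3880/12610 = 0.30769231.
SE_no-fpc = √(s²/n) = 6.1969397; SE_fpc = √((1−f)s²/n) = 5.1561655.
Ratio = √(1−f) = 0.83205029.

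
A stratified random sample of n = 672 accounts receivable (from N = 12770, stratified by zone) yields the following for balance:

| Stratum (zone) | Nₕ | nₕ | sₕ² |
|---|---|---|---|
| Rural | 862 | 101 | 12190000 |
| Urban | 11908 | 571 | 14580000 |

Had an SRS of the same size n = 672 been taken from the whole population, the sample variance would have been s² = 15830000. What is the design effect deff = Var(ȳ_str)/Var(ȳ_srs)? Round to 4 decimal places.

0.9690

Var(ȳ_str) = Σ Wₕ²(1−fₕ)sₕ²/nₕ with Wₕ = Nₕ/12770:
  Rural: (862/12770)²·(1−101/862)·12190000/101 = 485.50361
  Urban: (11908/12770)²·(1−571/11908)·14580000/571 = 21138.618
  → Var(ȳ_str) = 21624.122.
Var(ȳ_srs) = (1 − 672/12770)·15830000/672 = 22316.924.
deff = 21624.122 / 22316.924 = 0.9690.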